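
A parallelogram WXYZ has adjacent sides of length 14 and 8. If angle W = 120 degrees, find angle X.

In a parallelogram, consecutive angles are supplementary (sum to 180°).
angle X = 180 - angle W
angle X = 180 - 120
angle X = 60 degrees

60 degrees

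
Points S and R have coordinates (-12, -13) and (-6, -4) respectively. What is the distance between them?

d = sqrt((6)^2 + (9)^2) = sqrt(117) = 3*sqrt(13)

3*sqrt(13)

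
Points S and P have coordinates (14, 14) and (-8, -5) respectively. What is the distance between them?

The horizontal distance is |-8 - 14| = 22 and the vertical distance is |-5 - 14| = 19.
By the Pythagorean theorem, d = sqrt(22^2 + 19^2) = sqrt(845) = 13*sqrt(5).

13*sqrt(5)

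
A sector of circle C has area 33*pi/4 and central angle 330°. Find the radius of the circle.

The sector covers 330°/360° = 11/12 of the full circle.
Full circle area = 33*pi/4 / 11/12 = 9*pi.
Since full area = πr², we get r² = 9*pi/π = 9, so r = 3.

3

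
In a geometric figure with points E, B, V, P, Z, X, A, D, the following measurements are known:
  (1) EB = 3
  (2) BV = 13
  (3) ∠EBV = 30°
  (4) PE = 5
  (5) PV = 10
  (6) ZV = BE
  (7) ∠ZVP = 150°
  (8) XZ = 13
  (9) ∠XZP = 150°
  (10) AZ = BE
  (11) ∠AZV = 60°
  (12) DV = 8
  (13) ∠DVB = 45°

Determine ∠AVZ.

From the given relations: ZV = BE = 3; AZ = BE = 3.
Step 1: By the law of cosines on triangle VZA: VA² = 3² + 3² − 2·3·3·cos(60°) = 9, so VA = 3.
Step 2: By the inverse law of cosines on triangle AVZ: cos(∠AVZ) = (3² + 3² − 3²) / (2·3·3) = 9/18 = 0.5, so ∠AVZ = 60°.

Therefore, the measure of angle ∠AVZ = 60°.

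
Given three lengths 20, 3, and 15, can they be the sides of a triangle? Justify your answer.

Check the triangle inequality: 3 + 15 = 18 ≤ 20.
Since the sum of two sides does not exceed the third, no triangle can be formed.

No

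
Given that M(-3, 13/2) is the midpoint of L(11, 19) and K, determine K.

Using the midpoint formula: M = ((x1 + x2)/2, (y1 + y2)/2)
We know M = (-3, 13/2) and L = (11, 19)
For x: -3 = (11 + x2)/2, so x2 = 2*-3 - 11 = -17
For y: 13/2 = (19 + y2)/2, so y2 = 2*13/2 - 19 = -6
K = (-17, -6)

(-17, -6)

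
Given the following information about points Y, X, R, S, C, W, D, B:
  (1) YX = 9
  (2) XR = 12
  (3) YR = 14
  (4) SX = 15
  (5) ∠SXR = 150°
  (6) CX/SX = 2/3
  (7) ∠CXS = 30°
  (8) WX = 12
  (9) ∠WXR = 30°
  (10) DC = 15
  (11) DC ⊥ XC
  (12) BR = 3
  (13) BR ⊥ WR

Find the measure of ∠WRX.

Step 1: By the law of cosines on triangle RXW: RW² = 12² + 12² − 2·12·12·cos(30°) = 38.58, so RW ≈ 6.21.
Step 2: By the inverse law of cosines on triangle WRX: cos(∠WRX) = (6.21² + 12² − 12²) / (2·6.21·12) = 38.58/149.08 = 0.2588, so ∠WRX = 75°.

Therefore, the measure of angle ∠WRX = 75°.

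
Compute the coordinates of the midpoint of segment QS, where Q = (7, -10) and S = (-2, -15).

The midpoint is the point halfway along the segment.
Move half the horizontal distance: 7 + (-2 - 7)/2 = 7 + -9/2 = 5/2
Move half the vertical distance: -10 + (-15 - -10)/2 = -10 + -5/2 = -25/2
Midpoint = (5/2, -25/2)

(5/2, -25/2)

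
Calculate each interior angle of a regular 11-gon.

Each interior angle of a regular n-gon is (n - 2) * 180 / n.
For n = 11: (11 - 2) * 180 / 11 = 1620/11 = 1620/11 degrees.

1620/11 degrees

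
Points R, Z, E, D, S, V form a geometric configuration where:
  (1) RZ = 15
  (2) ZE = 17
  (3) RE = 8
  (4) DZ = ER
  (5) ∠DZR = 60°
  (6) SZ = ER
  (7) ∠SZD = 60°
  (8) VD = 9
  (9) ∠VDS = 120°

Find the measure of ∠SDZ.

From the given relations: DZ = ER = 8; SZ = ER = 8.
Step 1: By the law of cosines on triangle DZS: DS² = 8² + 8² − 2·8·8·cos(60°) = 64, so DS = 8.
Step 2: By the inverse law of cosines on triangle SDZ: cos(∠SDZ) = (8² + 8² − 8²) / (2·8·8) = 64/128 = 0.5, so ∠SDZ = 60°.

Therefore, the measure of angle ∠SDZ = 60°.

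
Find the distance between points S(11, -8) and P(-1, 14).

d = sqrt((-12)^2 + (22)^2) = sqrt(628) = 2*sqrt(157)

2*sqrt(157)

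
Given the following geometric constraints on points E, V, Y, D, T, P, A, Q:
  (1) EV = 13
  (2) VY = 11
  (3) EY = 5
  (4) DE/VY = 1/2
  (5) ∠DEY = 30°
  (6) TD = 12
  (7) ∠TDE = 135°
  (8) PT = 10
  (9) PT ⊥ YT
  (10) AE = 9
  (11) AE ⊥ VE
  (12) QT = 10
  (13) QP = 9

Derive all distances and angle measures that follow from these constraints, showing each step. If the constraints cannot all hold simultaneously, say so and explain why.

The constraints are consistent.

From the given relations:
  DE = 1/2·VY = 1/2·11 ≈ 5.5

Step 1: From ED = 5.5, DT = 12, and ∠EDT = 135°, by the law of cosines:
  ET² = ED² + DT² - 2·ED·DT·cos(135°) = 30.25 + 144 + 93.34 = 267.6
  ET ≈ 16.36

Step 2: From VE = 13, EA = 9, and ∠VEA = 90°, by the law of cosines:
  VA² = VE² + EA² - 2·VE·EA·cos(90°) = 169 + 81 - 0 = 250
  VA = 5·√10

Step 3: From YE = 5, ED = 5.5, and ∠YED = 30°, by the law of cosines:
  YD² = YE² + ED² - 2·YE·ED·cos(30°) = 25 + 30.25 - 47.63 = 7.619
  YD ≈ 2.76

Step 4: From EV = 13, EY = 5, VY = 11, by the inverse law of cosines:
  cos(∠VEY) = (EV² + EY² - VY²) / (2·EV·EY)
  ∠VEY = 55.84°

Step 5: From VE = 13, VY = 11, EY = 5, by the inverse law of cosines:
  cos(∠EVY) = (VE² + VY² - EY²) / (2·VE·VY)
  ∠EVY = 22.09°

Step 6: From YE = 5, YV = 11, EV = 13, by the inverse law of cosines:
  cos(∠EYV) = (YE² + YV² - EV²) / (2·YE·YV)
  ∠EYV = 102.07°

Step 7: From TP = 10, TQ = 10, PQ = 9, by the inverse law of cosines:
  cos(∠PTQ) = (TP² + TQ² - PQ²) / (2·TP·TQ)
  ∠PTQ = 53.49°

Step 8: From PQ = 9, PT = 10, QT = 10, by the inverse law of cosines:
  cos(∠QPT) = (PQ² + PT² - QT²) / (2·PQ·PT)
  ∠QPT = 63.26°

Step 9: From QP = 9, QT = 10, PT = 10, by the inverse law of cosines:
  cos(∠PQT) = (QP² + QT² - PT²) / (2·QP·QT)
  ∠PQT = 63.26°

Step 10: From ED = 5.5, ET = 16.36, DT = 12, by the inverse law of cosines:
  cos(∠DET) = (ED² + ET² - DT²) / (2·ED·ET)
  ∠DET = 31.25°

Step 11: From VA = 5·√10, VE = 13, AE = 9, by the inverse law of cosines:
  cos(∠AVE) = (VA² + VE² - AE²) / (2·VA·VE)
  ∠AVE = 34.7°

Step 12: From YD = 2.76, YE = 5, DE = 5.5, by the inverse law of cosines:
  cos(∠DYE) = (YD² + YE² - DE²) / (2·YD·YE)
  ∠DYE = 85.08°

Step 13: From DE = 5.5, DY = 2.76, EY = 5, by the inverse law of cosines:
  cos(∠EDY) = (DE² + DY² - EY²) / (2·DE·DY)
  ∠EDY = 64.92°

Step 14: From TD = 12, TE = 16.36, DE = 5.5, by the inverse law of cosines:
  cos(∠DTE) = (TD² + TE² - DE²) / (2·TD·TE)
  ∠DTE = 13.75°

Step 15: From AE = 9, AV = 5·√10, EV = 13, by the inverse law of cosines:
  cos(∠EAV) = (AE² + AV² - EV²) / (2·AE·AV)
  ∠EAV = 55.3°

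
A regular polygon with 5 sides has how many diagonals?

The number of diagonals in an n-gon is n(n - 3)/2.
For n = 5: 5(5 - 3)/2 = 5 × 2 / 2 = 5.

5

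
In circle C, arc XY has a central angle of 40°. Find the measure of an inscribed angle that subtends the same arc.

An inscribed angle intercepts an arc from a point on the circle, while the central angle intercepts the same arc from the center.
The inscribed angle is always half the central angle: 40° / 2 = 20°.

20°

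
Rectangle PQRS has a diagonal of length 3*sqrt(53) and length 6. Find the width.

Using the Pythagorean theorem: d^2 = a^2 + b^2
b^2 = d^2 - a^2
b^2 = 477 - 36
b^2 = 441
b = sqrt(441) = 21

21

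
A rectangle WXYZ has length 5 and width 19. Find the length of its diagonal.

d = sqrt(5^2 + 19^2) = sqrt(386)

sqrt(386)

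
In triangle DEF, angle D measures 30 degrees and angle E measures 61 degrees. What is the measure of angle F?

By the triangle angle sum property, the three interior angles of any triangle add up to 180°.
We know angle D = 30° and angle E = 61°, so their sum is 91°.
Therefore angle F = 180° - 91° = 89°.

89 degrees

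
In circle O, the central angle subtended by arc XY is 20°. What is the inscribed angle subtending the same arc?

By the inscribed angle theorem, the inscribed angle is half the central angle.
Inscribed angle = 20° / 2 = 10°

10°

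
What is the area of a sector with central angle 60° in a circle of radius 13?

Sector area = π(13²)(1/6) = 169*pi/6

169*pi/6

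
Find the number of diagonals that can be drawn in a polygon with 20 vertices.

The number of diagonals in an n-gon is n(n - 3)/2.
For n = 20: 20(20 - 3)/2 = 20 × 17 / 2 = 170.

170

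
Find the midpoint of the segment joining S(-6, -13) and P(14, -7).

M = ((x₁ + x₂)/2, (y₁ + y₂)/2)
= ((-6 + 14)/2, (-13 + -7)/2)
= (8/2, -20/2) = (4, -10)

(4, -10)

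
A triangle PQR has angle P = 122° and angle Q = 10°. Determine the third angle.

The interior angles sum to 180°: angle R = 180 - 122 - 10 = 48°.
The triangle is obtuse (angles 122°, 10°, 48°).

48 degrees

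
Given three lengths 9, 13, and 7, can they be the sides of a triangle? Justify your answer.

Yes.
The triangle inequality requires that the sum of any two sides exceeds the third.
Here 7 + 9 = 16 > 13, so the condition is met.

Yes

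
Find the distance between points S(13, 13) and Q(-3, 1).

The horizontal distance is |-3 - 13| = 16 and the vertical distance is |1 - 13| = 12.
By the Pythagorean theorem, d = sqrt(16^2 + 12^2) = sqrt(400) = 20.

20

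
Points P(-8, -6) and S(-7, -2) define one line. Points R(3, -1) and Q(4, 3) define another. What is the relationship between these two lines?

Slope of line 1: m1 = (-2 - -6)/(-7 - -8) = 4/1 = 4
Slope of line 2: m2 = (3 - -1)/(4 - 3) = 4/1 = 4
Two lines are parallel if and only if they have equal slopes (or both are vertical).
Here m1 = m2 = 4, confirming the lines are parallel.

Parallel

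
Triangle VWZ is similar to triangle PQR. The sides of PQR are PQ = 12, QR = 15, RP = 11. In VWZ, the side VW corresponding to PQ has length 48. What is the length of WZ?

Since the triangles are similar, the ratio of corresponding sides is constant.
Scale factor k = VW / PQ = 48 / 12 = 4
WZ = k * QR = 4 * 15 = 60

60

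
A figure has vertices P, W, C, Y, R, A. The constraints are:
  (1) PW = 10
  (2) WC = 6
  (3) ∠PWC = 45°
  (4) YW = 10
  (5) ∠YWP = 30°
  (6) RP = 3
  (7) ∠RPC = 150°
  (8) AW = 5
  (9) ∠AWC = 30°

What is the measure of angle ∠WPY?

Step 1: By the law of cosines on triangle PWY: PY² = 10² + 10² − 2·10·10·cos(30°) = 26.79, so PY ≈ 5.18.
Step 2: By the inverse law of cosines on triangle WPY: cos(∠WPY) = (10² + 5.18² − 10²) / (2·10·5.18) = 26.79/103.53 = 0.2588, so ∠WPY = 75°.

Therefore, the measure of angle ∠WPY = 75°.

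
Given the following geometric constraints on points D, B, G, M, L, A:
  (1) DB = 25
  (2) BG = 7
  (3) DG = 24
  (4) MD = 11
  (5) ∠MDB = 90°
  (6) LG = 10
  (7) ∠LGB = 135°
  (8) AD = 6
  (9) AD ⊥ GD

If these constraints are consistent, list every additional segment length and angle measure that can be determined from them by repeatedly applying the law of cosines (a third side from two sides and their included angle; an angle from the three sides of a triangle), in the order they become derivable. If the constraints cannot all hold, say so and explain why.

The constraints are consistent. Derivable facts, in order:
After 1 step:
- BL ≈ 15.75
- BM ≈ 27.31
- GA = 6·√17
- ∠BDG = 16.26°
- ∠BGD = 90°
- ∠DBG = 73.74°
After 2 steps:
- ∠AGD = 14.04°
- ∠BLG = 18.32°
- ∠BMD = 66.25°
- ∠DAG = 75.96°
- ∠DBM = 23.75°
- ∠GBL = 26.68°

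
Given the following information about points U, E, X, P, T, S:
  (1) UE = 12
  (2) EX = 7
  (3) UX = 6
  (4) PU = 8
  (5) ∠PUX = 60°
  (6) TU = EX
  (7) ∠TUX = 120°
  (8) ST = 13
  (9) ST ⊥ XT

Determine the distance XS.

From the given relations: TU = EX = 7.
Step 1: By the law of cosines on triangle XUT: XT² = 6² + 7² − 2·6·7·cos(120°) = 127, so XT = √127.
Step 2: By the law of cosines on triangle XTS: XS² = √127² + 13² − 2·√127·13·cos(90°) = 296, so XS = 2·√74.

Therefore, the length of XS = 2·√74.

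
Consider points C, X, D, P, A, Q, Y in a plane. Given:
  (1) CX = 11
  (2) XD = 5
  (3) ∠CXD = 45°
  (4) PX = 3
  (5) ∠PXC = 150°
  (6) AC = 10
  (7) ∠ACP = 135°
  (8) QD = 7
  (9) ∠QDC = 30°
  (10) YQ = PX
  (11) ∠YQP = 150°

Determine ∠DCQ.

Step 1: By the law of cosines on triangle CXD: CD² = 11² + 5² − 2·11·5·cos(45°) = 68.22, so CD ≈ 8.26.
Step 2: By the law of cosines on triangle CDQ: CQ² = 8.26² + 7² − 2·8.26·7·cos(30°) = 17.08, so CQ ≈ 4.13.
Step 3: By the inverse law of cosines on triangle DCQ: cos(∠DCQ) = (8.26² + 4.13² − 7²) / (2·8.26·4.13) = 36.3/68.26 = 0.5317, so ∠DCQ = 57.88°.

Therefore, the measure of angle ∠DCQ = 57.88°.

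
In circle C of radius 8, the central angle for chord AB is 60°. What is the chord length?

Drop a perpendicular from the center to the chord, bisecting both the chord and the central angle.
Each half-chord = r sin(θ/2) = 8 sin(30°).
The full chord = 2 × 8 × sin(30°) = 8.

8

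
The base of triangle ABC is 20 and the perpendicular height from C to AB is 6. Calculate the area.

A triangle's area is half the area of a rectangle with the same base and height.
Area = (1/2) * 20 * 6 = 60.

60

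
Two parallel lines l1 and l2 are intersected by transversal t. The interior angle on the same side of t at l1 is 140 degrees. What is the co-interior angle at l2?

Co-interior (same-side interior) angles are between the parallel lines on the same side of the transversal.
Unlike corresponding or alternate interior angles, they are supplementary rather than equal.
So the angle = 180 - 140 = 40 degrees.

40 degrees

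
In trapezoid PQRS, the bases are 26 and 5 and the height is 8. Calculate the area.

Area of a trapezoid = (base1 + base2) * height / 2
Area = (26 + 5) * 8 / 2
Area = 31 * 8 / 2
Area = 248 / 2
Area = 124

124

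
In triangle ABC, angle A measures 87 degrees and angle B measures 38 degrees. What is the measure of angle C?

Let angle C = x. Then 87 + 38 + x = 180.
x = 180 - 125 = 55 degrees.

55 degrees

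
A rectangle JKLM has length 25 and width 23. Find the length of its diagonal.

d = sqrt(25^2 + 23^2) = sqrt(1154)

sqrt(1154)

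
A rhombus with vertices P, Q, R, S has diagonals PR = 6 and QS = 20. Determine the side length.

In a rhombus, the diagonals bisect each other perpendicularly, creating four congruent right triangles.
Each triangle has legs 3 (half of 6) and 10 (half of 20).
The hypotenuse of each right triangle is a side of the rhombus:
side = sqrt(3^2 + 10^2) = sqrt(109)

sqrt(109)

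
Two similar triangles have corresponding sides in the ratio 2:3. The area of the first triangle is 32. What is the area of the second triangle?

For similar figures, the area ratio equals the square of the side ratio.
Side ratio (the first triangle to the second triangle) = 2:3, so area ratio = 2^2:3^2 = 4:9.
If the area of the first triangle is 32, then the area of the second triangle = 32 * (9/4) = 72.

72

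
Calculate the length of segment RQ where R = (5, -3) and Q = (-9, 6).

The horizontal distance is |-9 - 5| = 14 and the vertical distance is |6 - -3| = 9.
By the Pythagorean theorem, d = sqrt(14^2 + 9^2) = sqrt(277).

sqrt(277)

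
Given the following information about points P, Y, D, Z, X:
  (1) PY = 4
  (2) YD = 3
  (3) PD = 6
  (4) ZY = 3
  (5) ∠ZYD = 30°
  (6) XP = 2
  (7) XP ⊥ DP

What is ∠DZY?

Step 1: By the law of cosines on triangle ZYD: ZD² = 3² + 3² − 2·3·3·cos(30°) = 2.41, so ZD ≈ 1.55.
Step 2: By the inverse law of cosines on triangle DZY: cos(∠DZY) = (1.55² + 3² − 3²) / (2·1.55·3) = 2.41/9.32 = 0.2588, so ∠DZY = 75°.

Therefore, the measure of angle ∠DZY = 75°.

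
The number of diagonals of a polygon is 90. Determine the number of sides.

Using d = n(n - 3)/2, we solve 90 = n(n - 3)/2.
So n(n - 3) = 180.
Testing n = 15: 15 * 12 = 180 = 180. Correct.
The polygon has 15 sides.

15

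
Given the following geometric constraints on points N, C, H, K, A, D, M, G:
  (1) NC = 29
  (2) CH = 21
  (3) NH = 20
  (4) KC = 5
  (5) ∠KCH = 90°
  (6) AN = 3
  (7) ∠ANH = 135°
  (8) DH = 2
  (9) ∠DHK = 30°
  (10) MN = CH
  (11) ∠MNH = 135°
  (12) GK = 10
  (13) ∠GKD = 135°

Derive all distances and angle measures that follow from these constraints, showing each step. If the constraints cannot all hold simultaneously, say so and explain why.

The constraints are consistent.

From the given relations:
  MN = CH = 21

Step 1: From HC = 21, CK = 5, and ∠HCK = 90°, by the law of cosines:
  HK² = HC² + CK² - 2·HC·CK·cos(90°) = 441 + 25 - 0 = 466
  HK ≈ 21.59

Step 2: From HN = 20, NA = 3, and ∠HNA = 135°, by the law of cosines:
  HA² = HN² + NA² - 2·HN·NA·cos(135°) = 400 + 9 + 84.85 = 493.9
  HA ≈ 22.22

Step 3: From HN = 20, NM = 21, and ∠HNM = 135°, by the law of cosines:
  HM² = HN² + NM² - 2·HN·NM·cos(135°) = 400 + 441 + 594 = 1435
  HM ≈ 37.88

Step 4: From NC = 29, NH = 20, CH = 21, by the inverse law of cosines:
  cos(∠CNH) = (NC² + NH² - CH²) / (2·NC·NH)
  ∠CNH = 46.4°

Step 5: From CH = 21, CN = 29, HN = 20, by the inverse law of cosines:
  cos(∠HCN) = (CH² + CN² - HN²) / (2·CH·CN)
  ∠HCN = 43.6°

Step 6: From HC = 21, HN = 20, CN = 29, by the inverse law of cosines:
  cos(∠CHN) = (HC² + HN² - CN²) / (2·HC·HN)
  ∠CHN = 90°

Step 7: From KH = 21.59, HD = 2, and ∠KHD = 30°, by the law of cosines:
  KD² = KH² + HD² - 2·KH·HD·cos(30°) = 466 + 4 - 74.78 = 395.2
  KD ≈ 19.88

Step 8: From HA = 22.22, HN = 20, AN = 3, by the inverse law of cosines:
  cos(∠AHN) = (HA² + HN² - AN²) / (2·HA·HN)
  ∠AHN = 5.48°

Step 9: From HC = 21, HK = 21.59, CK = 5, by the inverse law of cosines:
  cos(∠CHK) = (HC² + HK² - CK²) / (2·HC·HK)
  ∠CHK = 13.39°

Step 10: From HM = 37.88, HN = 20, MN = 21, by the inverse law of cosines:
  cos(∠MHN) = (HM² + HN² - MN²) / (2·HM·HN)
  ∠MHN = 23.08°

Step 11: From KC = 5, KH = 21.59, CH = 21, by the inverse law of cosines:
  cos(∠CKH) = (KC² + KH² - CH²) / (2·KC·KH)
  ∠CKH = 76.61°

Step 12: From AH = 22.22, AN = 3, HN = 20, by the inverse law of cosines:
  cos(∠HAN) = (AH² + AN² - HN²) / (2·AH·AN)
  ∠HAN = 39.52°

Step 13: From MH = 37.88, MN = 21, HN = 20, by the inverse law of cosines:
  cos(∠HMN) = (MH² + MN² - HN²) / (2·MH·MN)
  ∠HMN = 21.92°

Step 14: From DK = 19.88, KG = 10, and ∠DKG = 135°, by the law of cosines:
  DG² = DK² + KG² - 2·DK·KG·cos(135°) = 395.2 + 100 + 281.1 = 776.4
  DG ≈ 27.86

Step 15: From KD = 19.88, KH = 21.59, DH = 2, by the inverse law of cosines:
  cos(∠DKH) = (KD² + KH² - DH²) / (2·KD·KH)
  ∠DKH = 2.88°

Step 16: From DH = 2, DK = 19.88, HK = 21.59, by the inverse law of cosines:
  cos(∠HDK) = (DH² + DK² - HK²) / (2·DH·DK)
  ∠HDK = 147.12°

Step 17: From DG = 27.86, DK = 19.88, GK = 10, by the inverse law of cosines:
  cos(∠GDK) = (DG² + DK² - GK²) / (2·DG·DK)
  ∠GDK = 14.7°

Step 18: From GD = 27.86, GK = 10, DK = 19.88, by the inverse law of cosines:
  cos(∠DGK) = (GD² + GK² - DK²) / (2·GD·GK)
  ∠DGK = 30.3°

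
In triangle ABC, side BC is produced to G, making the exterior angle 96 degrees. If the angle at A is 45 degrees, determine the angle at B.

By the exterior angle theorem: exterior angle = sum of remote interior angles.
96 = 45 + angle B
angle B = 96 - 45 = 51 degrees

51 degrees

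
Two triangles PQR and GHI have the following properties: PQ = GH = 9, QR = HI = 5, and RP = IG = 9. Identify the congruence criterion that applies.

The given information matches SSS: All three pairs of corresponding sides are equal (Side-Side-Side).

SSS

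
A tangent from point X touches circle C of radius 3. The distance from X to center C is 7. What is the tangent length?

tangent = √(d² - r²) = √(7² - 3²) = √(49 - 9) = √40 = 2*sqrt(10)

2*sqrt(10)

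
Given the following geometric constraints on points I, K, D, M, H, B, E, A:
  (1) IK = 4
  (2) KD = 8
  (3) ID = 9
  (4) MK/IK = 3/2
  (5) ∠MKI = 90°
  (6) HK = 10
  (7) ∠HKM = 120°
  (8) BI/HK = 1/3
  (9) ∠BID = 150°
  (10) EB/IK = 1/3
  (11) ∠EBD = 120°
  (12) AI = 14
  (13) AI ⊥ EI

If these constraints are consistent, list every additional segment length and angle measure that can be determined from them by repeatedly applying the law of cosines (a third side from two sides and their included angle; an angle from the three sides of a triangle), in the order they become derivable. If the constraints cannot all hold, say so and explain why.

The constraints are consistent. Derivable facts, in order:
After 1 step:
- DB ≈ 12
- IM = 2·√13
- MH = 14
- ∠DIK = 62.72°
- ∠DKI = 90.9°
- ∠IDK = 26.38°
After 2 steps:
- DE ≈ 12.72
- ∠BDI = 7.98°
- ∠DBI = 22.02°
- ∠HMK = 38.21°
- ∠IMK = 33.69°
- ∠KHM = 21.79°
- ∠KIM = 56.31°
After 3 steps:
- ∠BDE = 5.21°
- ∠BED = 54.79°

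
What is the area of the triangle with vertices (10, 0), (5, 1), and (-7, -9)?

Using the Shoelace formula for a triangle:
Area = (1/2)|x0(y1 - y2) + x1(y2 - y0) + x2(y0 - y1)|
Area = (1/2)|10(1 - -9) + 5(-9 - 0) + -7(0 - 1)|
Area = (1/2)|100 + -45 + 7|
Area = (1/2)|62|
Area = (1/2)(62)
Area = 31

31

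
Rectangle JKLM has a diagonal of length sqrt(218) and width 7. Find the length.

Using the Pythagorean theorem: d^2 = a^2 + b^2
b^2 = d^2 - a^2
b^2 = 218 - 49
b^2 = 169
b = sqrt(169) = 13

13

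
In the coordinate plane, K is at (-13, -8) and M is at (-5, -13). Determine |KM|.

d = sqrt((-5 - -13)^2 + (-13 - -8)^2)
d = sqrt(8^2 + -5^2)
d = sqrt(64 + 25)
d = sqrt(89)

sqrt(89)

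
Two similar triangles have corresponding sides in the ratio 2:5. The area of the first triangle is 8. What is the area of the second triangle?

Area ratio = (2/5)^2 = 4/25. Area of the second triangle = 8 * 25/4 = 50.

50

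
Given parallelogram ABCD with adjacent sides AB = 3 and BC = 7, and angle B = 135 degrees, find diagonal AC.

Law of cosines: d^2 = 3^2 + 7^2 - 2(3)(7)cos(135°) = 21*sqrt(2) + 58, so d = sqrt(21*sqrt(2) + 58).

sqrt(21*sqrt(2) + 58)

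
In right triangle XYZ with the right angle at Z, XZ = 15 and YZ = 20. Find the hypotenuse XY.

By the Pythagorean theorem: XY^2 = XZ^2 + YZ^2
XY^2 = 15^2 + 20^2 = 225 + 400 = 625
XY = sqrt(625) = 25

25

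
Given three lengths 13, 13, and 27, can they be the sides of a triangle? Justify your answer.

Check the triangle inequality: 13 + 13 = 26 ≤ 27.
Since the sum of two sides does not exceed the third, no triangle can be formed.

No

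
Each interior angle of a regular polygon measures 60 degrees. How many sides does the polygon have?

Exterior angle = 180 - 60 = 120. n = 360 / 120 = 3.

3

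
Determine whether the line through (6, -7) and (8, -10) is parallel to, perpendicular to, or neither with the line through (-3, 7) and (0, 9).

Slope of line 1: m1 = (-10 - -7)/(8 - 6) = -3/2 = -3/2
Slope of line 2: m2 = (9 - 7)/(0 - -3) = 2/3 = 2/3
m1 * m2 = -1, so perpendicular.

Perpendicular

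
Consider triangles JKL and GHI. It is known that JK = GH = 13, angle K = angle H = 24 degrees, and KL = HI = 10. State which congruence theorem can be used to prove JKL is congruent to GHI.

Consider the given information: JK = GH = 13, angle K = angle H = 24 degrees, and KL = HI = 10
This is not AAS or HL: AAS requires two angles and a non-included side. HL only applies to right triangles with matching hypotenuse and leg.
The correct criterion is SAS. Two pairs of corresponding sides and the included angle are equal (Side-Angle-Side).

SAS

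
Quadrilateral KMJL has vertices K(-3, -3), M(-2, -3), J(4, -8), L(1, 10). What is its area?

Shoelace: sum of cross terms = 106, Area = (1/2)|106| = 53

53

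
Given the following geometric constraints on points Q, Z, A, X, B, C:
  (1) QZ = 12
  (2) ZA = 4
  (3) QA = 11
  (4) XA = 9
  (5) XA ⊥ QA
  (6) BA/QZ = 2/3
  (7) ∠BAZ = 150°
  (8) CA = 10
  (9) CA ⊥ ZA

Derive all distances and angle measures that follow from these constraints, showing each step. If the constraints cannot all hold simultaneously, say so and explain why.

The constraints are consistent.

From the given relations:
  BA = 2/3·QZ = 2/3·12 = 8

Step 1: From QA = 11, AX = 9, and ∠QAX = 90°, by the law of cosines:
  QX² = QA² + AX² - 2·QA·AX·cos(90°) = 121 + 81 - 0 = 202
  QX ≈ 14.21

Step 2: From ZA = 4, AB = 8, and ∠ZAB = 150°, by the law of cosines:
  ZB² = ZA² + AB² - 2·ZA·AB·cos(150°) = 16 + 64 + 55.43 = 135.4
  ZB ≈ 11.64

Step 3: From ZA = 4, AC = 10, and ∠ZAC = 90°, by the law of cosines:
  ZC² = ZA² + AC² - 2·ZA·AC·cos(90°) = 16 + 100 - 0 = 116
  ZC = 2·√29

Step 4: From QA = 11, QZ = 12, AZ = 4, by the inverse law of cosines:
  cos(∠AQZ) = (QA² + QZ² - AZ²) / (2·QA·QZ)
  ∠AQZ = 19.41°

Step 5: From ZA = 4, ZQ = 12, AQ = 11, by the inverse law of cosines:
  cos(∠AZQ) = (ZA² + ZQ² - AQ²) / (2·ZA·ZQ)
  ∠AZQ = 66.03°

Step 6: From AQ = 11, AZ = 4, QZ = 12, by the inverse law of cosines:
  cos(∠QAZ) = (AQ² + AZ² - QZ²) / (2·AQ·AZ)
  ∠QAZ = 94.56°

Step 7: From QA = 11, QX = 14.21, AX = 9, by the inverse law of cosines:
  cos(∠AQX) = (QA² + QX² - AX²) / (2·QA·QX)
  ∠AQX = 39.29°

Step 8: From ZA = 4, ZB = 11.64, AB = 8, by the inverse law of cosines:
  cos(∠AZB) = (ZA² + ZB² - AB²) / (2·ZA·ZB)
  ∠AZB = 20.1°

Step 9: From ZA = 4, ZC = 2·√29, AC = 10, by the inverse law of cosines:
  cos(∠AZC) = (ZA² + ZC² - AC²) / (2·ZA·ZC)
  ∠AZC = 68.2°

Step 10: From XA = 9, XQ = 14.21, AQ = 11, by the inverse law of cosines:
  cos(∠AXQ) = (XA² + XQ² - AQ²) / (2·XA·XQ)
  ∠AXQ = 50.71°

Step 11: From BA = 8, BZ = 11.64, AZ = 4, by the inverse law of cosines:
  cos(∠ABZ) = (BA² + BZ² - AZ²) / (2·BA·BZ)
  ∠ABZ = 9.9°

Step 12: From CA = 10, CZ = 2·√29, AZ = 4, by the inverse law of cosines:
  cos(∠ACZ) = (CA² + CZ² - AZ²) / (2·CA·CZ)
  ∠ACZ = 21.8°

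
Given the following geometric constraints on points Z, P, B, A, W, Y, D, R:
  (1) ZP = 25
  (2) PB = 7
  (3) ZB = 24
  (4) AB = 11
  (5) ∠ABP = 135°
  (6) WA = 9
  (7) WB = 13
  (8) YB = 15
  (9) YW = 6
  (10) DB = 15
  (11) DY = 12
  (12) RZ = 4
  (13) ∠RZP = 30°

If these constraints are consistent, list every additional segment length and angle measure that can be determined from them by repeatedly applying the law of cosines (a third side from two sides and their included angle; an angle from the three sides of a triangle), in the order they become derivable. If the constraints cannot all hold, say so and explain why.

The constraints are consistent. Derivable facts, in order:
After 1 step:
- PA ≈ 16.7
- PR ≈ 21.63
- ∠ABW = 43.05°
- ∠AWB = 56.54°
- ∠BAW = 80.41°
- ∠BDY = 66.42°
- ∠BPZ = 73.74°
- ∠BWY = 97.37°
- ∠BYD = 66.42°
- ∠BYW = 59.26°
- ∠BZP = 16.26°
- ∠DBY = 47.16°
- ∠PBZ = 90°
- ∠WBY = 23.37°
After 2 steps:
- ∠APB = 27.76°
- ∠BAP = 17.24°
- ∠PRZ = 144.69°
- ∠RPZ = 5.31°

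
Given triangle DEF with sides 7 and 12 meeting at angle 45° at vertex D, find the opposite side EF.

By the law of cosines: EF^2 = DE^2 + DF^2 - 2*DE*DF*cos(D)
EF^2 = 7^2 + 12^2 - 2*7*12*cos(45°)
EF^2 = 49 + 144 - 168*(sqrt(2)/2)
EF^2 = 193 - 84*sqrt(2)
EF = sqrt(193 - 84*sqrt(2))

sqrt(193 - 84*sqrt(2))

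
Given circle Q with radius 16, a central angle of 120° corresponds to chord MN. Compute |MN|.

Chord length = 2r sin(θ/2)
= 2 × 16 × sin(120°/2)
= 2 × 16 × sin(60°)
= 16*sqrt(3)

16*sqrt(3)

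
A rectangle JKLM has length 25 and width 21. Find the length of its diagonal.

d = sqrt(25^2 + 21^2) = sqrt(1066)

sqrt(1066)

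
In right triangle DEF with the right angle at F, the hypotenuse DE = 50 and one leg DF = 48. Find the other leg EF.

Rearranging the Pythagorean theorem to solve for the unknown leg:
leg^2 = hypotenuse^2 - known_leg^2 = 2500 - 2304 = 196
leg = sqrt(196) = 14.

14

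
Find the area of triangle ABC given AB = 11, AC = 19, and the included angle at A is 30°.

Area = (1/2)(11)(19) sin(30°) = (1/2)(11)(19)(1/2) = 209/4

209/4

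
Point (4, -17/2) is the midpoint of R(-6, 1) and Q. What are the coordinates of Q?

Using the midpoint formula: M = ((x1 + x2)/2, (y1 + y2)/2)
We know M = (4, -17/2) and R = (-6, 1)
For x: 4 = (-6 + x2)/2, so x2 = 2*4 - -6 = 14
For y: -17/2 = (1 + y2)/2, so y2 = 2*-17/2 - 1 = -18
Q = (14, -18)

(14, -18)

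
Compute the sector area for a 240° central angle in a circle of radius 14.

Sector area = πr² × θ/360
= π × 14² × 2/3
= π × 196 × 2/3
= 392*pi/3

392*pi/3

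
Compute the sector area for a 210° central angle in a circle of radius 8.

The full circle has area πr² = π(8)² = 64*pi.
The sector covers 210° out of 360°, a fraction of 7/12.
Sector area = 64*pi × 7/12 = 112*pi/3.

112*pi/3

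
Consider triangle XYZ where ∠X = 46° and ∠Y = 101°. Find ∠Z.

Let angle Z = x. Then 46 + 101 + x = 180.
x = 180 - 147 = 33 degrees.

33 degrees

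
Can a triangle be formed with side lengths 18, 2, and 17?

For three segments to close into a triangle, no single side can be as long as the other two combined.
The longest side is 18, and 2 + 17 = 19 > 18.
A triangle can be formed.

Yes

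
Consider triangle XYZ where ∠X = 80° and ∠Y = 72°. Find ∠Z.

Let angle Z = x. Then 80 + 72 + x = 180.
x = 180 - 152 = 28 degrees.

28 degrees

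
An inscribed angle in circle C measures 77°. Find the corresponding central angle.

By the inscribed angle theorem, the central angle is twice the inscribed angle.
Central angle = 2 × 77° = 154°

154°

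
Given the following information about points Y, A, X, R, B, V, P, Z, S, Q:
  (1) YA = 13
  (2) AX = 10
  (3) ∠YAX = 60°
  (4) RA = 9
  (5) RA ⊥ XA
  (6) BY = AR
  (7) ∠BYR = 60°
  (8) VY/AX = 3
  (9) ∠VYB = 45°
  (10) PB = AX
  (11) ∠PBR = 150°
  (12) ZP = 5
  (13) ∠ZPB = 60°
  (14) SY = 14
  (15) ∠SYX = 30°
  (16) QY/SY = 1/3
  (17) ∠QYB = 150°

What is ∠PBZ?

From the given relations: PB = AX = 10.
Step 1: By the law of cosines on triangle BPZ: BZ² = 10² + 5² − 2·10·5·cos(60°) = 75, so BZ = 5·√3.
Step 2: By the inverse law of cosines on triangle PBZ: cos(∠PBZ) = (10² + (5·√3)² − 5²) / (2·10·5·√3) = 150/173.21 = 0.866, so ∠PBZ = 30°.

Therefore, the measure of angle ∠PBZ = 30°.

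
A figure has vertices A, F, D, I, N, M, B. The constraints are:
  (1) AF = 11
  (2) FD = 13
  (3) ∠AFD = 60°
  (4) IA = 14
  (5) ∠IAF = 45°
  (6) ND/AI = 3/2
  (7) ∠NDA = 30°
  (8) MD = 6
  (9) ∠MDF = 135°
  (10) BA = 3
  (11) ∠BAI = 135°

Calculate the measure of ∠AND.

From the given relations: ND = 3/2·AI = 3/2·14 = 21.
Step 1: By the law of cosines on triangle DFA: DA² = 13² + 11² − 2·13·11·cos(60°) = 147, so DA = 7·√3.
Step 2: By the law of cosines on triangle NDA: NA² = 21² + (7·√3)² − 2·21·7·√3·cos(30°) = 147, so NA = 7·√3.
Step 3: By the inverse law of cosines on triangle AND: cos(∠AND) = ((7·√3)² + 21² − (7·√3)²) / (2·7·√3·21) = 441/509.22 = 0.866, so ∠AND = 30°.

Therefore, the measure of angle ∠AND = 30°.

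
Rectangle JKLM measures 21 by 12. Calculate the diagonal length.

Using the Pythagorean theorem:
d² = 21² + 12² = 441 + 144 = 585
d = sqrt(585) = 3*sqrt(65)

3*sqrt(65)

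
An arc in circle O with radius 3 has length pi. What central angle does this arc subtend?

Arc length L = 2πr × θ/360, so θ = 360L / (2πr).
θ = 360 × pi / (2π × 3)
θ = 60°
θ = 60°

60°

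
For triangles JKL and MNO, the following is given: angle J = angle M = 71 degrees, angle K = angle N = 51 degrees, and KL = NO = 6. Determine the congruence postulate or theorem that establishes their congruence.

The given information provides:
angle J = angle M = 71 degrees, angle K = angle N = 51 degrees, and KL = NO = 6
This matches the AAS congruence theorem.
Two pairs of corresponding angles and a non-included side are equal (Angle-Angle-Side).

AAS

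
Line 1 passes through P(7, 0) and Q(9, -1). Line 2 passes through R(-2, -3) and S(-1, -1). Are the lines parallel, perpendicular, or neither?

Slope of line 1: m1 = (-1 - 0)/(9 - 7) = -1/2 = -1/2
Slope of line 2: m2 = (-1 - -3)/(-1 - -2) = 2/1 = 2
m1 * m2 = (-1/2) * (2) = -1 = -1, so the lines are perpendicular.

Perpendicular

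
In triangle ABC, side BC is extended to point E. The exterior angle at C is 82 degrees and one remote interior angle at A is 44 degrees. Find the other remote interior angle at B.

By the exterior angle theorem: exterior angle = sum of remote interior angles.
82 = 44 + angle B
angle B = 82 - 44 = 38 degrees

38 degrees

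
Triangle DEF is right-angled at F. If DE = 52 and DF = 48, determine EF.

EF = sqrt(52^2 - 48^2) = sqrt(400) = 20

20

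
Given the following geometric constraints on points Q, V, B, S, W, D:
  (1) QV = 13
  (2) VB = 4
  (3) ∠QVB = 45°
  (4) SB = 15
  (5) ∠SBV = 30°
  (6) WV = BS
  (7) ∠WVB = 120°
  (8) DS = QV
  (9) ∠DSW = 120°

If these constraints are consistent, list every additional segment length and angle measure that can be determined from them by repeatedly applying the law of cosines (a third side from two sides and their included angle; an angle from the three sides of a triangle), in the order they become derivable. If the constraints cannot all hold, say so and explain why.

The constraints are consistent. Derivable facts, in order:
After 1 step:
- BW ≈ 17.35
- QB ≈ 10.56
- VS ≈ 11.71
After 2 steps:
- ∠BQV = 15.54°
- ∠BSV = 9.84°
- ∠BVS = 140.16°
- ∠BWV = 11.52°
- ∠QBV = 119.46°
- ∠VBW = 48.48°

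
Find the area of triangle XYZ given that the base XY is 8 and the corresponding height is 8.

Area = (1/2) * base * height
Area = (1/2) * 8 * 8
Area = 32

32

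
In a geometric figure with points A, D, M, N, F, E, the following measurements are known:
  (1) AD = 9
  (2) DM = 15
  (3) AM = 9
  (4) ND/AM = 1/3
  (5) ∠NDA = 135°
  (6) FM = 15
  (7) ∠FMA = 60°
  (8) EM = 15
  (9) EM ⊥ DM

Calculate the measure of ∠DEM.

Step 1: By the law of cosines on triangle EMD: ED² = 15² + 15² − 2·15·15·cos(90°) = 450, so ED = 15·√2.
Step 2: By the inverse law of cosines on triangle DEM: cos(∠DEM) = ((15·√2)² + 15² − 15²) / (2·15·√2·15) = 450/636.4 = 0.7071, so ∠DEM = 45°.

Therefore, the measure of angle ∠DEM = 45°.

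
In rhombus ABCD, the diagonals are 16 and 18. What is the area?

The diagonals of a rhombus divide it into four right triangles.
Each triangle has legs 16/ 2 = 8 and 18/2 = 9, so each has area (1/2)*8*9 = 36.
Four such triangles give total area = (d1 * d2) / 2 = 144.

144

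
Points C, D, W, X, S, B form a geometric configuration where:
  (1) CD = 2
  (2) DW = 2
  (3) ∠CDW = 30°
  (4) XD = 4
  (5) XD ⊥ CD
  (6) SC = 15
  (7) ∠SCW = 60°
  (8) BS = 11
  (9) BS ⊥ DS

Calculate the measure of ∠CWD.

Step 1: By the law of cosines on triangle WDC: WC² = 2² + 2² − 2·2·2·cos(30°) = 1.07, so WC ≈ 1.04.
Step 2: By the inverse law of cosines on triangle CWD: cos(∠CWD) = (1.04² + 2² − 2²) / (2·1.04·2) = 1.07/4.14 = 0.2588, so ∠CWD = 75°.

Therefore, the measure of angle ∠CWD = 75°.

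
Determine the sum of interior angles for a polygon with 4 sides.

The sum of interior angles of an n-sided polygon is (n - 2) * 180.
For n = 4: (4 - 2) * 180 = 2 * 180 = 360 degrees.

360 degrees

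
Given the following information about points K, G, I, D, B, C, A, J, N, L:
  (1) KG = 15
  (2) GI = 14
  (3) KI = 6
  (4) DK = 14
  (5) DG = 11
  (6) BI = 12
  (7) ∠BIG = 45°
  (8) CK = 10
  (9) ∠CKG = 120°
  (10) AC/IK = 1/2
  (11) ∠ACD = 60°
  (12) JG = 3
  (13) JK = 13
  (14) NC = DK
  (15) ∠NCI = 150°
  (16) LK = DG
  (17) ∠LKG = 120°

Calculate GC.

Step 1: By the law of cosines on triangle GKC: GC² = 15² + 10² − 2·15·10·cos(120°) = 475, so GC = 5·√19.

Therefore, the length of GC = 5·√19.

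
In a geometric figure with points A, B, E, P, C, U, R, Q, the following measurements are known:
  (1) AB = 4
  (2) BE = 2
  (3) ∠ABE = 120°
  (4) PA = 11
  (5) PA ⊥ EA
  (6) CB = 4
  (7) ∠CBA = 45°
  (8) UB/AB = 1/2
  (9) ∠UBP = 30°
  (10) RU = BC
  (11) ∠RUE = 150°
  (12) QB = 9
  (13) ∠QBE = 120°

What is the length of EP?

Step 1: By the law of cosines on triangle EBA: EA² = 2² + 4² − 2·2·4·cos(120°) = 28, so EA = 2·√7.
Step 2: By the law of cosines on triangle EAP: EP² = (2·√7)² + 11² − 2·2·√7·11·cos(90°) = 149, so EP = √149.

Therefore, the length of EP = √149.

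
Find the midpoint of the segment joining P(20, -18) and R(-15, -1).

The midpoint is the average of the coordinates:
x: (20 + -15)/2 = 5/2
y: (-18 + -1)/2 = -19/2
Midpoint = (5/2, -19/2)

(5/2, -19/2)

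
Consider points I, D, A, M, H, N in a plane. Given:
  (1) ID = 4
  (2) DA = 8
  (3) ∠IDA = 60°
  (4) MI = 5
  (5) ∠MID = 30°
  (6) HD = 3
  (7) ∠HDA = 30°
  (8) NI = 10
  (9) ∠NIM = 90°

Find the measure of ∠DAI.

Step 1: By the law of cosines on triangle ADI: AI² = 8² + 4² − 2·8·4·cos(60°) = 48, so AI = 4·√3.
Step 2: By the inverse law of cosines on triangle DAI: cos(∠DAI) = (8² + (4·√3)² − 4²) / (2·8·4·√3) = 96/110.85 = 0.866, so ∠DAI = 30°.

Therefore, the measure of angle ∠DAI = 30°.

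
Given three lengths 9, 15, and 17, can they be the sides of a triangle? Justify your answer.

For three segments to close into a triangle, no single side can be as long as the other two combined.
The longest side is 17, and 9 + 15 = 24 > 17.
A triangle can be formed.

Yes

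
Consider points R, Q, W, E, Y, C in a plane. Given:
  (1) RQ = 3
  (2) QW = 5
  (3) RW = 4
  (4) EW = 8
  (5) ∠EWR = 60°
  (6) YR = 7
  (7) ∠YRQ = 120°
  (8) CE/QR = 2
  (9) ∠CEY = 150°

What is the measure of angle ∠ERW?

Step 1: By the law of cosines on triangle RWE: RE² = 4² + 8² − 2·4·8·cos(60°) = 48, so RE = 4·√3.
Step 2: By the inverse law of cosines on triangle ERW: cos(∠ERW) = ((4·√3)² + 4² − 8²) / (2·4·√3·4) = 0/55.43 = 0, so ∠ERW = 90°.

Therefore, the measure of angle ∠ERW = 90°.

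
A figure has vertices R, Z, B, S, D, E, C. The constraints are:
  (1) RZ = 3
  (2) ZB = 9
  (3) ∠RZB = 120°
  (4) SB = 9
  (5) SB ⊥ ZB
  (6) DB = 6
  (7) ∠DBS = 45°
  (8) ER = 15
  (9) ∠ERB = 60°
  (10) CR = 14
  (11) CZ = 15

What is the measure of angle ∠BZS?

Step 1: By the law of cosines on triangle ZBS: ZS² = 9² + 9² − 2·9·9·cos(90°) = 162, so ZS = 9·√2.
Step 2: By the inverse law of cosines on triangle BZS: cos(∠BZS) = (9² + (9·√2)² − 9²) / (2·9·9·√2) = 162/229.1 = 0.7071, so ∠BZS = 45°.

Therefore, the measure of angle ∠BZS = 45°.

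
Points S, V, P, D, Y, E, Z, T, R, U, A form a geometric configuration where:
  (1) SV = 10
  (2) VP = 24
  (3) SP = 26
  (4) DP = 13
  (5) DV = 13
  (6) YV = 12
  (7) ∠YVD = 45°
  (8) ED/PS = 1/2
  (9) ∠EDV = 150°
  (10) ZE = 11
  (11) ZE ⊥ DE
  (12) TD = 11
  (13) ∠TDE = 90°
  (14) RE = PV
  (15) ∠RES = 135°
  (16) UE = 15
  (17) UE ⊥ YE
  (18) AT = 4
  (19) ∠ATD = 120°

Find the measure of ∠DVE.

From the given relations: ED = 1/2·PS = 1/2·26 = 13.
Step 1: By the law of cosines on triangle VDE: VE² = 13² + 13² − 2·13·13·cos(150°) = 630.72, so VE ≈ 25.11.
Step 2: By the inverse law of cosines on triangle DVE: cos(∠DVE) = (13² + 25.11² − 13²) / (2·13·25.11) = 630.72/652.97 = 0.9659, so ∠DVE = 15°.

Therefore, the measure of angle ∠DVE = 15°.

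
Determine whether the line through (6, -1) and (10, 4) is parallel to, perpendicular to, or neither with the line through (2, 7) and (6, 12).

Slope of line 1: m1 = (4 - -1)/(10 - 6) = 5/4 = 5/4
Slope of line 2: m2 = (12 - 7)/(6 - 2) = 5/4 = 5/4
Since m1 = m2 = 5/4, the lines are parallel.

Parallel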